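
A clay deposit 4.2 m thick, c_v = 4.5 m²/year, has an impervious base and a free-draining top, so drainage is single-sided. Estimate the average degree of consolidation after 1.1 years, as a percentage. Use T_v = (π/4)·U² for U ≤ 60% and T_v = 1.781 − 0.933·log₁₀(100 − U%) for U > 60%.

Drainage path length: H_d = H = 4.2 m (single drainage).
T_v = c_v·t/H_d² = 4.5×1.1/4.2² = 0.28061.
T_v = 0.28061 corresponds to the U ≤ 60% branch:
U = √(4T_v/π) = 0.5977

U ≈ 59.8 %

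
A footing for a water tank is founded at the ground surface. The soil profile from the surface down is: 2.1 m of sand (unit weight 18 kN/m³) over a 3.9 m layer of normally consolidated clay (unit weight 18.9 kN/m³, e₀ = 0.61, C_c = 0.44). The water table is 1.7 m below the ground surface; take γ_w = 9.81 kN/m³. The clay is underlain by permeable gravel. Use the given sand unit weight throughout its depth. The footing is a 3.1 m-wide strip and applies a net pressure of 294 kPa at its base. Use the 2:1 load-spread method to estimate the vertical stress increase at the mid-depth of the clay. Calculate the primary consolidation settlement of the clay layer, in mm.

Mid-depth of clay below the ground surface: z = 2.1 + 3.9/2 = 4.05 m.
Total vertical stress at mid-clay: σ_v = 18×2.1 + 18.9×1.95 = 74.655 kPa.
Pore pressure: u = 9.81×(4.05 − 1.7) = 23.054 kPa.
Initial effective stress: σ'_0 = σ_v − u = 74.655 − 23.054 = 51.601 kPa.
Stress increase at mid-clay by the 2:1 spreading method:
Δσ = qB/(B+z) = 294×3.1/(3.1+4.05) = 127.47 kPa
Final effective stress: σ'_f = σ'_0 + Δσ = 51.601 + 127.47 = 179.07 kPa.
Normally consolidated clay, so the full stress increment lies on the virgin compression line:
S_c = C_c·H/(1+e₀)·log₁₀(σ'_f/σ'_0) = 0.44×3.9/(1+0.61)×log₁₀(179.07/51.601)
    = 1.0658 × 0.54036 = 0.5759 m

S_c ≈ 576 mm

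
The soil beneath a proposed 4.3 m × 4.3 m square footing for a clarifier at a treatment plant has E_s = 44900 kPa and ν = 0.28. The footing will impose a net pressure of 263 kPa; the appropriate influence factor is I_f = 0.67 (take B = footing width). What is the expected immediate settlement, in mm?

S_e ≈ 15.6 mm

Immediate (elastic) settlement: S_e = q·B·(1−ν²)/E_s · I_f.
S_e = 263 × 4.3 × (1 − 0.28²) / 44900 × 0.67
    = 263 × 4.3 × 0.9216 / 44900 × 0.67
    = 0.01555 m = 15.55 mm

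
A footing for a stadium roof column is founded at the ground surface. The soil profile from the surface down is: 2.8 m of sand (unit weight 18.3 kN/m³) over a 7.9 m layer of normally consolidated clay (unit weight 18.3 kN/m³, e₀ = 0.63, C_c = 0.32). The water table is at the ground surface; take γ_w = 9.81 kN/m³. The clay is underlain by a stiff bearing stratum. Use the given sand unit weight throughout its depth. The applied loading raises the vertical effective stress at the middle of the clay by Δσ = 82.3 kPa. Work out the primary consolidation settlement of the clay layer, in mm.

S_c ≈ 600 mm

Mid-depth of clay below the ground surface: z = 2.8 + 7.9/2 = 6.75 m.
Total vertical stress at mid-clay: σ_v = 18.3×2.8 + 18.3×3.95 = 123.53 kPa.
Pore pressure: u = 9.81×(6.75 − 0) = 66.218 kPa.
Initial effective stress: σ'_0 = σ_v − u = 123.53 − 66.218 = 57.312 kPa.
Final effective stress: σ'_f = σ'_0 + Δσ = 57.312 + 82.3 = 139.61 kPa.
Normally consolidated clay, so the full stress increment lies on the virgin compression line:
S_c = C_c·H/(1+e₀)·log₁₀(σ'_f/σ'_0) = 0.32×7.9/(1+0.63)×log₁₀(139.61/57.312)
    = 1.5509 × 0.38667 = 0.5997 m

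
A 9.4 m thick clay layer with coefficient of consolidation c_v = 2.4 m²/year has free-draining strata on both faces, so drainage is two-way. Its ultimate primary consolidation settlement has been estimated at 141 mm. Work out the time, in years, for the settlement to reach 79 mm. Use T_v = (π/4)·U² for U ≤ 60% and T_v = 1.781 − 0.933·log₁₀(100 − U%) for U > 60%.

Drainage path length: H_d = H/2 = 4.7 m (double drainage).
U = S(t)/S_ult = 79/141 = 0.5603.
U ≤ 60%: T_v = (π/4)·U² = (π/4)×0.56028² = 0.24655.
t = T_v·H_d²/c_v = 0.24655×4.7²/2.4 = 2.269 years.

t ≈ 2.27 years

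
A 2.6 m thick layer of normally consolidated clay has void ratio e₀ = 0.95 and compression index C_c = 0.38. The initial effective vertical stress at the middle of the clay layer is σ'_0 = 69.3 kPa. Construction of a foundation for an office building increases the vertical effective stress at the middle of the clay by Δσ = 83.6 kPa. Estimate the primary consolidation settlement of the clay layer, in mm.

S_c ≈ 174 mm

Final effective stress: σ'_f = σ'_0 + Δσ = 69.3 + 83.6 = 152.9 kPa.
Normally consolidated clay, so the full stress increment lies on the virgin compression line:
S_c = C_c·H/(1+e₀)·log₁₀(σ'_f/σ'_0) = 0.38×2.6/(1+0.95)×log₁₀(152.9/69.3)
    = 0.50667 × 0.34367 = 0.1741 m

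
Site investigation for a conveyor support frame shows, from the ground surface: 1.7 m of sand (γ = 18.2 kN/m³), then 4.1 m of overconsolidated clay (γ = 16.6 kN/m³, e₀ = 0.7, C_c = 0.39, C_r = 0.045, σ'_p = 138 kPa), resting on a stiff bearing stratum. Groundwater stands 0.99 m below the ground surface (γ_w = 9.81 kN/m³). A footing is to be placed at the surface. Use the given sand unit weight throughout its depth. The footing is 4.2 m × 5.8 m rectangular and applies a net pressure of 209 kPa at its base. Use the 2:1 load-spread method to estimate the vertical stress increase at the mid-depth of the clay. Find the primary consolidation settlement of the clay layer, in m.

Mid-depth of clay below the ground surface: z = 1.7 + 4.1/2 = 3.75 m.
Total vertical stress at mid-clay: σ_v = 18.2×1.7 + 16.6×2.05 = 64.97 kPa.
Pore pressure: u = 9.81×(3.75 − 0.99) = 27.076 kPa.
Initial effective stress: σ'_0 = σ_v − u = 64.97 − 27.076 = 37.894 kPa.
Stress increase at mid-clay by the 2:1 spreading method:
Δσ = qBL/((B+z)(L+z)) = 209×4.2×5.8/((4.2+3.75)(5.8+3.75)) = 67.058 kPa
Final effective stress: σ'_f = 37.894 + 67.058 = 104.95 kPa.
σ'_f = 104.95 ≤ σ'_p = 138 kPa, so the clay remains overconsolidated and only the recompression index applies:
S_c = C_r·H/(1+e₀)·log₁₀(σ'_f/σ'_0) = 0.045×4.1/1.7×log₁₀(104.95/37.894)
    = 0.10853 × 0.44241 = 0.04802 m

S_c ≈ 0.048 m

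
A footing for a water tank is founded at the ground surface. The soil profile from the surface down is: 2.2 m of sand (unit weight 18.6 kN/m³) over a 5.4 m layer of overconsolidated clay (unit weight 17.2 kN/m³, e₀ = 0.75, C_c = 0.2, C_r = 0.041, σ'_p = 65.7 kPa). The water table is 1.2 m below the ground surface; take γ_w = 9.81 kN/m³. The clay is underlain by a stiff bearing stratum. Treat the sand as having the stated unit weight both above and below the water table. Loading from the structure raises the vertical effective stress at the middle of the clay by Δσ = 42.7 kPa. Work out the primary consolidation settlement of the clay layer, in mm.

S_c ≈ 109 mm

Mid-depth of clay below the ground surface: z = 2.2 + 5.4/2 = 4.9 m.
Total vertical stress at mid-clay: σ_v = 18.6×2.2 + 17.2×2.7 = 87.36 kPa.
Pore pressure: u = 9.81×(4.9 − 1.2) = 36.297 kPa.
Initial effective stress: σ'_0 = σ_v − u = 87.36 − 36.297 = 51.063 kPa.
Final effective stress: σ'_f = 51.063 + 42.7 = 93.763 kPa.
σ'_f = 93.763 > σ'_p = 65.7 kPa, so the stress path crosses the preconsolidation pressure — recompression up to σ'_p, then virgin compression beyond:
S_c = H/(1+e₀)·[C_r·log₁₀(σ'_p/σ'_0) + C_c·log₁₀(σ'_f/σ'_p)]
    = 5.4/1.75 × [0.041×log₁₀(65.7/51.063) + 0.2×log₁₀(93.763/65.7)]
    = 3.0857 × [0.0044878 + 0.030893] = 0.1092 m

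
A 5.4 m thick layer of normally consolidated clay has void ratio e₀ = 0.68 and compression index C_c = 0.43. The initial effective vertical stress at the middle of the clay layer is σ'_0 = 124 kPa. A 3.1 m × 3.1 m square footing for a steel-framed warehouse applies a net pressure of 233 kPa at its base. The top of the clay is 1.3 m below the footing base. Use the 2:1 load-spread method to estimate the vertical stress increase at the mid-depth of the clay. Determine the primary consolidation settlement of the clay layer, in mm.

S_c ≈ 184 mm

Mid-depth of clay below the footing base: z = 1.3 + 5.4/2 = 4 m.
Stress increase at mid-clay by the 2:1 spreading method:
Δσ = qBL/((B+z)(L+z)) = 233×3.1×3.1/((3.1+4)(3.1+4)) = 44.418 kPa
Final effective stress: σ'_f = σ'_0 + Δσ = 124 + 44.418 = 168.42 kPa.
Normally consolidated clay, so the full stress increment lies on the virgin compression line:
S_c = C_c·H/(1+e₀)·log₁₀(σ'_f/σ'_0) = 0.43×5.4/(1+0.68)×log₁₀(168.42/124)
    = 1.3821 × 0.13297 = 0.1838 m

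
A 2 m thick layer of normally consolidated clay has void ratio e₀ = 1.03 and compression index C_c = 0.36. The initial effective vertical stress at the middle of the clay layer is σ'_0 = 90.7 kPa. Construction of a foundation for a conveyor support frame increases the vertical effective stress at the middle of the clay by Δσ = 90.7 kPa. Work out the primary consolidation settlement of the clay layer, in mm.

S_c ≈ 107 mm

Final effective stress: σ'_f = σ'_0 + Δσ = 90.7 + 90.7 = 181.4 kPa.
Normally consolidated clay, so the full stress increment lies on the virgin compression line:
S_c = C_c·H/(1+e₀)·log₁₀(σ'_f/σ'_0) = 0.36×2/(1+1.03)×log₁₀(181.4/90.7)
    = 0.35468 × 0.30103 = 0.1068 m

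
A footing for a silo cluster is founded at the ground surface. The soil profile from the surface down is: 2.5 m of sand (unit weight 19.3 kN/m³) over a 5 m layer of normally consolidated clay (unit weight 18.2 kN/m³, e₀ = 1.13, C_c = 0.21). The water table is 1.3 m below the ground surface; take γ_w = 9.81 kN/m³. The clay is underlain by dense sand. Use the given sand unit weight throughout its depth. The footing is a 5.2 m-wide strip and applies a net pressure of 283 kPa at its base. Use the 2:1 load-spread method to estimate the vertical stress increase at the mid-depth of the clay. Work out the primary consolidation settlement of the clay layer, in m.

Mid-depth of clay below the ground surface: z = 2.5 + 5/2 = 5 m.
Total vertical stress at mid-clay: σ_v = 19.3×2.5 + 18.2×2.5 = 93.75 kPa.
Pore pressure: u = 9.81×(5 − 1.3) = 36.297 kPa.
Initial effective stress: σ'_0 = σ_v − u = 93.75 − 36.297 = 57.453 kPa.
Stress increase at mid-clay by the 2:1 spreading method:
Δσ = qB/(B+z) = 283×5.2/(5.2+5) = 144.27 kPa
Final effective stress: σ'_f = σ'_0 + Δσ = 57.453 + 144.27 = 201.72 kPa.
Normally consolidated clay, so the full stress increment lies on the virgin compression line:
S_c = C_c·H/(1+e₀)·log₁₀(σ'_f/σ'_0) = 0.21×5/(1+1.13)×log₁₀(201.72/57.453)
    = 0.49296 × 0.54544 = 0.2689 m

S_c ≈ 0.269 m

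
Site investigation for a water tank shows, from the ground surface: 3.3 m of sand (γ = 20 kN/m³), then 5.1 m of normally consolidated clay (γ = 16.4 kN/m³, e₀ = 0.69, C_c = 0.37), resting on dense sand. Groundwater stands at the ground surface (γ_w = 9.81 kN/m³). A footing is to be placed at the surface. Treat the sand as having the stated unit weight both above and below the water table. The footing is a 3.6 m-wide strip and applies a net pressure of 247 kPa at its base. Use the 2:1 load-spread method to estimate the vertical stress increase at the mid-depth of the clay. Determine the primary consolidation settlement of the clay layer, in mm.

S_c ≈ 511 mm

Mid-depth of clay below the ground surface: z = 3.3 + 5.1/2 = 5.85 m.
Total vertical stress at mid-clay: σ_v = 20×3.3 + 16.4×2.55 = 107.82 kPa.
Pore pressure: u = 9.81×(5.85 − 0) = 57.389 kPa.
Initial effective stress: σ'_0 = σ_v − u = 107.82 − 57.389 = 50.431 kPa.
Stress increase at mid-clay by the 2:1 spreading method:
Δσ = qB/(B+z) = 247×3.6/(3.6+5.85) = 94.095 kPa
Final effective stress: σ'_f = σ'_0 + Δσ = 50.431 + 94.095 = 144.53 kPa.
Normally consolidated clay, so the full stress increment lies on the virgin compression line:
S_c = C_c·H/(1+e₀)·log₁₀(σ'_f/σ'_0) = 0.37×5.1/(1+0.69)×log₁₀(144.53/50.431)
    = 1.1166 × 0.45726 = 0.5106 m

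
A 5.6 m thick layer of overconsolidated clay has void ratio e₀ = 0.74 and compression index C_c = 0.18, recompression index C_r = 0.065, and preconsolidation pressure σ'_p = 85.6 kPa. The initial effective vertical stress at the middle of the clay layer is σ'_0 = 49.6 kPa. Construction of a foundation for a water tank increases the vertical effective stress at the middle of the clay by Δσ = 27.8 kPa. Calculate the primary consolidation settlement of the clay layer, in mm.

S_c ≈ 40.4 mm

Final effective stress: σ'_f = 49.6 + 27.8 = 77.4 kPa.
σ'_f = 77.4 ≤ σ'_p = 85.6 kPa, so the clay remains overconsolidated and only the recompression index applies:
S_c = C_r·H/(1+e₀)·log₁₀(σ'_f/σ'_0) = 0.065×5.6/1.74×log₁₀(77.4/49.6)
    = 0.2092 × 0.19326 = 0.04043 m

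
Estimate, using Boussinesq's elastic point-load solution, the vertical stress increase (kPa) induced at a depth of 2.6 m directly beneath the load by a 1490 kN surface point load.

Boussinesq vertical stress below a point load on an elastic half-space:
Δσ_z = 3P/(2πz²) · [1 + (r/z)²]^(−5/2)
r/z = 0/2.6 = 0; [1+(r/z)²]^(−5/2) = 1.
Δσ_z = 3×1490/(2π×2.6²) × 1 = 105.24 × 1 = 105.2 kPa

Δσ_z ≈ 105 kPa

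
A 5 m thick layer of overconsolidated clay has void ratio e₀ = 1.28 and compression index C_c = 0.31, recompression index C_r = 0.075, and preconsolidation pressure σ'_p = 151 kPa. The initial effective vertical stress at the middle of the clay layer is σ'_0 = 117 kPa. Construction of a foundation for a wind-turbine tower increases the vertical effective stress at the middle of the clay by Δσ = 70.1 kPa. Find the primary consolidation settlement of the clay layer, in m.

Final effective stress: σ'_f = 117 + 70.1 = 187.1 kPa.
σ'_f = 187.1 > σ'_p = 151 kPa, so the stress path crosses the preconsolidation pressure — recompression up to σ'_p, then virgin compression beyond:
S_c = H/(1+e₀)·[C_r·log₁₀(σ'_p/σ'_0) + C_c·log₁₀(σ'_f/σ'_p)]
    = 5/2.28 × [0.075×log₁₀(151/117) + 0.31×log₁₀(187.1/151)]
    = 2.193 × [0.0083093 + 0.02886] = 0.08151 m

S_c ≈ 0.0815 m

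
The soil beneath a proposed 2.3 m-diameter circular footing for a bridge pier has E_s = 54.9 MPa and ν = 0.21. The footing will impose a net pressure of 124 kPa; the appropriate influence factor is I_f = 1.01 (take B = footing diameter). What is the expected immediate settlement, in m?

Immediate (elastic) settlement: S_e = q·B·(1−ν²)/E_s · I_f.
E_s = 54.9 MPa = 54900 kPa.
S_e = 124 × 2.3 × (1 − 0.21²) / 54900 × 1.01
    = 124 × 2.3 × 0.9559 / 54900 × 1.01
    = 0.005015 m

S_e ≈ 0.00502 m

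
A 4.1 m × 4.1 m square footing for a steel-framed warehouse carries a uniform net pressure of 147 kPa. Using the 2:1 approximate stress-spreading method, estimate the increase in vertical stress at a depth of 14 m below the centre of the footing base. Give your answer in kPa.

By the 2:1 method the load spreads at 1 horizontal : 2 vertical, so at depth z the loaded area has grown by z in each plan dimension:
Δσ = qBL/((B+z)(L+z)) = 147×4.1×4.1/((4.1+14)(4.1+14)) = 7.5427 kPa

Δσ_z ≈ 7.54 kPa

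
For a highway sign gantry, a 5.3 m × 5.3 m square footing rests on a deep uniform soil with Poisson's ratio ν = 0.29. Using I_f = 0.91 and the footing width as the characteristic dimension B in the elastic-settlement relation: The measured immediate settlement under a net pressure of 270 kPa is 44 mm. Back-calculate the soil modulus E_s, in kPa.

S_e = q·B·(1−ν²)/E_s · I_f  ⇒  E_s = q·B·(1−ν²)·I_f / S_e.
E_s = 270 × 5.3 × 0.9159 × 0.91 / 0.044 = 27110 kPa

E_s ≈ 27100 kPa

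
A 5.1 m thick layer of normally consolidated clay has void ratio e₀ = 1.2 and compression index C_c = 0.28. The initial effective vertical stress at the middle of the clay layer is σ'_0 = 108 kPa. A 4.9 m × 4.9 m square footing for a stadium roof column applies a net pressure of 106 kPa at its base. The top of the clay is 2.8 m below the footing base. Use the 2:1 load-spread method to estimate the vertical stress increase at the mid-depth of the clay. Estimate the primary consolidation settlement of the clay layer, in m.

S_c ≈ 0.057 m

Mid-depth of clay below the footing base: z = 2.8 + 5.1/2 = 5.35 m.
Stress increase at mid-clay by the 2:1 spreading method:
Δσ = qBL/((B+z)(L+z)) = 106×4.9×4.9/((4.9+5.35)(4.9+5.35)) = 24.224 kPa
Final effective stress: σ'_f = σ'_0 + Δσ = 108 + 24.224 = 132.22 kPa.
Normally consolidated clay, so the full stress increment lies on the virgin compression line:
S_c = C_c·H/(1+e₀)·log₁₀(σ'_f/σ'_0) = 0.28×5.1/(1+1.2)×log₁₀(132.22/108)
    = 0.64909 × 0.087873 = 0.05704 m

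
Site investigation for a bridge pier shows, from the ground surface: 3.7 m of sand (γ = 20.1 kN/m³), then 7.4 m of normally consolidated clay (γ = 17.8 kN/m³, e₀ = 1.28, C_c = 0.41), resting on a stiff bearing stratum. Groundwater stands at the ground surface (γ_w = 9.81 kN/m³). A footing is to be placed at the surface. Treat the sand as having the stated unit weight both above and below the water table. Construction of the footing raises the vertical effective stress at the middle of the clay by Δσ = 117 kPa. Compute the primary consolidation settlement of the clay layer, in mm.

Mid-depth of clay below the ground surface: z = 3.7 + 7.4/2 = 7.4 m.
Total vertical stress at mid-clay: σ_v = 20.1×3.7 + 17.8×3.7 = 140.23 kPa.
Pore pressure: u = 9.81×(7.4 − 0) = 72.594 kPa.
Initial effective stress: σ'_0 = σ_v − u = 140.23 − 72.594 = 67.636 kPa.
Final effective stress: σ'_f = σ'_0 + Δσ = 67.636 + 117 = 184.64 kPa.
Normally consolidated clay, so the full stress increment lies on the virgin compression line:
S_c = C_c·H/(1+e₀)·log₁₀(σ'_f/σ'_0) = 0.41×7.4/(1+1.28)×log₁₀(184.64/67.636)
    = 1.3307 × 0.43615 = 0.5804 m

S_c ≈ 580 mm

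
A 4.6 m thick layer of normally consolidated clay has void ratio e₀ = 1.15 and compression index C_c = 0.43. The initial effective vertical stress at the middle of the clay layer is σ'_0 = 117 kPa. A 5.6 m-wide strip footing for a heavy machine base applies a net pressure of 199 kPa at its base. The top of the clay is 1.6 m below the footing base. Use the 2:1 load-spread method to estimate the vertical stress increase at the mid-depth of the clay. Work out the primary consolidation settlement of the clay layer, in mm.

S_c ≈ 277 mm

Mid-depth of clay below the footing base: z = 1.6 + 4.6/2 = 3.9 m.
Stress increase at mid-clay by the 2:1 spreading method:
Δσ = qB/(B+z) = 199×5.6/(5.6+3.9) = 117.31 kPa
Final effective stress: σ'_f = σ'_0 + Δσ = 117 + 117.31 = 234.31 kPa.
Normally consolidated clay, so the full stress increment lies on the virgin compression line:
S_c = C_c·H/(1+e₀)·log₁₀(σ'_f/σ'_0) = 0.43×4.6/(1+1.15)×log₁₀(234.31/117)
    = 0.92 × 0.3016 = 0.2775 m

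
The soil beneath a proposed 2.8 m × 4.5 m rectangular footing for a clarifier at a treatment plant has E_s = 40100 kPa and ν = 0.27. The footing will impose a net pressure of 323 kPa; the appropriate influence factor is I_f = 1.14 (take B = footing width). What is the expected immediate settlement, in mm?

Immediate (elastic) settlement: S_e = q·B·(1−ν²)/E_s · I_f.
S_e = 323 × 2.8 × (1 − 0.27²) / 40100 × 1.14
    = 323 × 2.8 × 0.9271 / 40100 × 1.14
    = 0.02384 m = 23.84 mm

S_e ≈ 23.8 mm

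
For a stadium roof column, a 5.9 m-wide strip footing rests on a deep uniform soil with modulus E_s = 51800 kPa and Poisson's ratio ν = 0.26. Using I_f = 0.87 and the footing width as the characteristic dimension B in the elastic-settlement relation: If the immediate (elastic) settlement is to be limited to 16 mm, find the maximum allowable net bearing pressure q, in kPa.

q ≈ 173 kPa

S_e = q·B·(1−ν²)/E_s · I_f  ⇒  q = S_e·E_s / (B·(1−ν²)·I_f).
q = 0.016 × 51800 / (5.9 × 0.9324 × 0.87) = 173.2 kPa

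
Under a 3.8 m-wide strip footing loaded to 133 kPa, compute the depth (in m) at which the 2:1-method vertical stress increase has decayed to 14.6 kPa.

2:1 spreading — at depth z the loaded area has grown by z in each plan dimension:
qB/(B+z) = Δσ_z ⇒ z = qB/Δσ_z − B = 133×3.8/14.6 − 3.8 = 30.82 m

z ≈ 30.8 m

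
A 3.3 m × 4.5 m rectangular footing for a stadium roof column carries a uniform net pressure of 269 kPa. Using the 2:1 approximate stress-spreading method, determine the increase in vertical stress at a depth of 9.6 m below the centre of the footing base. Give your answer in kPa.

Δσ_z ≈ 22 kPa

By the 2:1 method the load spreads at 1 horizontal : 2 vertical, so at depth z the loaded area has grown by z in each plan dimension:
Δσ = qBL/((B+z)(L+z)) = 269×3.3×4.5/((3.3+9.6)(4.5+9.6)) = 21.962 kPa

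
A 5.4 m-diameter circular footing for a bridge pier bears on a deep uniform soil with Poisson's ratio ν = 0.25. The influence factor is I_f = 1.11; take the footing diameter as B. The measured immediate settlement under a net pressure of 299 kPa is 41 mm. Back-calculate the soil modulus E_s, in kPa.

S_e = q·B·(1−ν²)/E_s · I_f  ⇒  E_s = q·B·(1−ν²)·I_f / S_e.
E_s = 299 × 5.4 × 0.9375 × 1.11 / 0.041 = 40980 kPa

E_s ≈ 41000 kPa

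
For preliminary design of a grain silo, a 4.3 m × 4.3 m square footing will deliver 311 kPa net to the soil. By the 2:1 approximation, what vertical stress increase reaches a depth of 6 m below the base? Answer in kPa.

By the 2:1 method the load spreads at 1 horizontal : 2 vertical, so at depth z the loaded area has grown by z in each plan dimension:
Δσ = qBL/((B+z)(L+z)) = 311×4.3×4.3/((4.3+6)(4.3+6)) = 54.203 kPa

Δσ_z ≈ 54.2 kPa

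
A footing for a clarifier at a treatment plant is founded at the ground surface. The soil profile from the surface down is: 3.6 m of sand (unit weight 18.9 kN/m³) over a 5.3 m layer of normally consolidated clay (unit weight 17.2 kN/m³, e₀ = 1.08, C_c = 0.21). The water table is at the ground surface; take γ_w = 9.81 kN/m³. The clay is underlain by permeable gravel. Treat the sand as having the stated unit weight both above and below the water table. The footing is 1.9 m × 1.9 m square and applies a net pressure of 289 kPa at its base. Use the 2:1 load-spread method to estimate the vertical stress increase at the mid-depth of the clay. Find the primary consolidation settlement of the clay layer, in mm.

Mid-depth of clay below the ground surface: z = 3.6 + 5.3/2 = 6.25 m.
Total vertical stress at mid-clay: σ_v = 18.9×3.6 + 17.2×2.65 = 113.62 kPa.
Pore pressure: u = 9.81×(6.25 − 0) = 61.312 kPa.
Initial effective stress: σ'_0 = σ_v − u = 113.62 − 61.312 = 52.308 kPa.
Stress increase at mid-clay by the 2:1 spreading method:
Δσ = qBL/((B+z)(L+z)) = 289×1.9×1.9/((1.9+6.25)(1.9+6.25)) = 15.707 kPa
Final effective stress: σ'_f = σ'_0 + Δσ = 52.308 + 15.707 = 68.015 kPa.
Normally consolidated clay, so the full stress increment lies on the virgin compression line:
S_c = C_c·H/(1+e₀)·log₁₀(σ'_f/σ'_0) = 0.21×5.3/(1+1.08)×log₁₀(68.015/52.308)
    = 0.5351 × 0.11404 = 0.06102 m

S_c ≈ 61 mm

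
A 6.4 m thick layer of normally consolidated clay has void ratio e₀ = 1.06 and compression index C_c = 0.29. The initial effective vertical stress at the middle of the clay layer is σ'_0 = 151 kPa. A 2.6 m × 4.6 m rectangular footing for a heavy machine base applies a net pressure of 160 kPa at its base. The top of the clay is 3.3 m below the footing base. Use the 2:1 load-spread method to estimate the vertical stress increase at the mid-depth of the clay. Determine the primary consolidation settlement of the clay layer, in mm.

S_c ≈ 46.2 mm

Mid-depth of clay below the footing base: z = 3.3 + 6.4/2 = 6.5 m.
Stress increase at mid-clay by the 2:1 spreading method:
Δσ = qBL/((B+z)(L+z)) = 160×2.6×4.6/((2.6+6.5)(4.6+6.5)) = 18.945 kPa
Final effective stress: σ'_f = σ'_0 + Δσ = 151 + 18.945 = 169.94 kPa.
Normally consolidated clay, so the full stress increment lies on the virgin compression line:
S_c = C_c·H/(1+e₀)·log₁₀(σ'_f/σ'_0) = 0.29×6.4/(1+1.06)×log₁₀(169.94/151)
    = 0.90097 × 0.051319 = 0.04624 m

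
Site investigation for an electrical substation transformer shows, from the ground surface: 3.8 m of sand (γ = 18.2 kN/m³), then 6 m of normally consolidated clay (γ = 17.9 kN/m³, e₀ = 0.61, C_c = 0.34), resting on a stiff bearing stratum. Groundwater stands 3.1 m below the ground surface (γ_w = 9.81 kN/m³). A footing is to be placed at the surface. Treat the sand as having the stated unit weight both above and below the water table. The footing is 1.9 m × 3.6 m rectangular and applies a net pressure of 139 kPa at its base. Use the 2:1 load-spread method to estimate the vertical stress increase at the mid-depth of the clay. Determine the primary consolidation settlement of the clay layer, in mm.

Mid-depth of clay below the ground surface: z = 3.8 + 6/2 = 6.8 m.
Total vertical stress at mid-clay: σ_v = 18.2×3.8 + 17.9×3 = 122.86 kPa.
Pore pressure: u = 9.81×(6.8 − 3.1) = 36.297 kPa.
Initial effective stress: σ'_0 = σ_v − u = 122.86 − 36.297 = 86.563 kPa.
Stress increase at mid-clay by the 2:1 spreading method:
Δσ = qBL/((B+z)(L+z)) = 139×1.9×3.6/((1.9+6.8)(3.6+6.8)) = 10.508 kPa
Final effective stress: σ'_f = σ'_0 + Δσ = 86.563 + 10.508 = 97.071 kPa.
Normally consolidated clay, so the full stress increment lies on the virgin compression line:
S_c = C_c·H/(1+e₀)·log₁₀(σ'_f/σ'_0) = 0.34×6/(1+0.61)×log₁₀(97.071/86.563)
    = 1.2671 × 0.049757 = 0.06305 m

S_c ≈ 63 mm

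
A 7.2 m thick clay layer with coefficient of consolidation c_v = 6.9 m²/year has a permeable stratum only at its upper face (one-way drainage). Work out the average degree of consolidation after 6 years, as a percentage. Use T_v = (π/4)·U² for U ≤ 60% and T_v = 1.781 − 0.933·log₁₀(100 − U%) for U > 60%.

Drainage path length: H_d = H = 7.2 m (single drainage).
T_v = c_v·t/H_d² = 6.9×6/7.2² = 0.79861.
T_v = 0.79861 corresponds to the U > 60% branch:
U = 1 − 10^((1.781 − T_v)/0.933)/100 = 0.887

U ≈ 88.7 %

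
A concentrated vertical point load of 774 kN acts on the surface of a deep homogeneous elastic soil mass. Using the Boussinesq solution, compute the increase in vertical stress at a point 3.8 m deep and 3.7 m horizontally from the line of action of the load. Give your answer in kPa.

Δσ_z ≈ 4.83 kPa

Boussinesq vertical stress below a point load on an elastic half-space:
Δσ_z = 3P/(2πz²) · [1 + (r/z)²]^(−5/2)
r/z = 3.7/3.8 = 0.97368; [1+(r/z)²]^(−5/2) = 0.1888.
Δσ_z = 3×774/(2π×3.8²) × 0.1888 = 25.593 × 0.1888 = 4.832 kPa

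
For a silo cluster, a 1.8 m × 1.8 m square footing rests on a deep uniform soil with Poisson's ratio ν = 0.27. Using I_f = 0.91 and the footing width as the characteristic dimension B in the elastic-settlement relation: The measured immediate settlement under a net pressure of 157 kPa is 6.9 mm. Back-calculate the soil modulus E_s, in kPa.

E_s ≈ 34600 kPa

S_e = q·B·(1−ν²)/E_s · I_f  ⇒  E_s = q·B·(1−ν²)·I_f / S_e.
E_s = 157 × 1.8 × 0.9271 × 0.91 / 0.0069 = 34550 kPa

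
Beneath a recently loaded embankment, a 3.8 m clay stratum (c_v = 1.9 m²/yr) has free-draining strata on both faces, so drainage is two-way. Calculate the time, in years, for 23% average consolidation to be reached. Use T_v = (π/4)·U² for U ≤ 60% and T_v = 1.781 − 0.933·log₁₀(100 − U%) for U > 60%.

Drainage path length: H_d = H/2 = 1.9 m (double drainage).
U ≤ 60%: T_v = (π/4)·U² = (π/4)×0.23² = 0.041548.
t = T_v·H_d²/c_v = 0.041548×1.9²/1.9 = 0.07894 years.

t ≈ 0.0789 years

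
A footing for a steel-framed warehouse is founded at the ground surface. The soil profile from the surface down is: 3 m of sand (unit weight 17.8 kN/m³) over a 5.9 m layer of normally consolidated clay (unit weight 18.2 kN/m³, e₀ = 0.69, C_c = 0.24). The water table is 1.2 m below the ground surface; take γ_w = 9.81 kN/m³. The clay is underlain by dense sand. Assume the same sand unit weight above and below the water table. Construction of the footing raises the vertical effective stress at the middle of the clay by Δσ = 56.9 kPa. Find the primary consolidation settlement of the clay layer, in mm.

S_c ≈ 241 mm

Mid-depth of clay below the ground surface: z = 3 + 5.9/2 = 5.95 m.
Total vertical stress at mid-clay: σ_v = 17.8×3 + 18.2×2.95 = 107.09 kPa.
Pore pressure: u = 9.81×(5.95 − 1.2) = 46.598 kPa.
Initial effective stress: σ'_0 = σ_v − u = 107.09 − 46.598 = 60.492 kPa.
Final effective stress: σ'_f = σ'_0 + Δσ = 60.492 + 56.9 = 117.39 kPa.
Normally consolidated clay, so the full stress increment lies on the virgin compression line:
S_c = C_c·H/(1+e₀)·log₁₀(σ'_f/σ'_0) = 0.24×5.9/(1+0.69)×log₁₀(117.39/60.492)
    = 0.83787 × 0.28793 = 0.2412 m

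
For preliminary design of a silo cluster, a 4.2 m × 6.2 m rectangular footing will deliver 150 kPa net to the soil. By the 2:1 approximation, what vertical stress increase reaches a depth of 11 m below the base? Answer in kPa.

Δσ_z ≈ 14.9 kPa

By the 2:1 method the load spreads at 1 horizontal : 2 vertical, so at depth z the loaded area has grown by z in each plan dimension:
Δσ = qBL/((B+z)(L+z)) = 150×4.2×6.2/((4.2+11)(6.2+11)) = 14.94 kPa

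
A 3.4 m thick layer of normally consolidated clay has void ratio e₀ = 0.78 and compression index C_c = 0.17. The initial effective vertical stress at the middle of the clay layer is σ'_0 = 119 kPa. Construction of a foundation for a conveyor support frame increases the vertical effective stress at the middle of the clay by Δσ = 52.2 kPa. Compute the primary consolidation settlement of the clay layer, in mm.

S_c ≈ 51.3 mm

Final effective stress: σ'_f = σ'_0 + Δσ = 119 + 52.2 = 171.2 kPa.
Normally consolidated clay, so the full stress increment lies on the virgin compression line:
S_c = C_c·H/(1+e₀)·log₁₀(σ'_f/σ'_0) = 0.17×3.4/(1+0.78)×log₁₀(171.2/119)
    = 0.32472 × 0.15796 = 0.05129 m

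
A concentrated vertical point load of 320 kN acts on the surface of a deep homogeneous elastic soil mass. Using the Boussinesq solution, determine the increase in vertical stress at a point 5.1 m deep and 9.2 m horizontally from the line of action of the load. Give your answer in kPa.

Boussinesq vertical stress below a point load on an elastic half-space:
Δσ_z = 3P/(2πz²) · [1 + (r/z)²]^(−5/2)
r/z = 9.2/5.1 = 1.8039; [1+(r/z)²]^(−5/2) = 0.02679.
Δσ_z = 3×320/(2π×5.1²) × 0.02679 = 5.8742 × 0.02679 = 0.1574 kPa

Δσ_z ≈ 0.157 kPa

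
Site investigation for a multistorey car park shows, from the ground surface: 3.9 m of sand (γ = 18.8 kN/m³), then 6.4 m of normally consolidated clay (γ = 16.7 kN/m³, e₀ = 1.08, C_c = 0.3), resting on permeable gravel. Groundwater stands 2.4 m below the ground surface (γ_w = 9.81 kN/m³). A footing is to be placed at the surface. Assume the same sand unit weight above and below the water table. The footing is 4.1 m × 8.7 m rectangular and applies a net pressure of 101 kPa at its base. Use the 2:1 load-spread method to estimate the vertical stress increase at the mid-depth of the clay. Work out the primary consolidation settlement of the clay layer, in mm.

Mid-depth of clay below the ground surface: z = 3.9 + 6.4/2 = 7.1 m.
Total vertical stress at mid-clay: σ_v = 18.8×3.9 + 16.7×3.2 = 126.76 kPa.
Pore pressure: u = 9.81×(7.1 − 2.4) = 46.107 kPa.
Initial effective stress: σ'_0 = σ_v − u = 126.76 − 46.107 = 80.653 kPa.
Stress increase at mid-clay by the 2:1 spreading method:
Δσ = qBL/((B+z)(L+z)) = 101×4.1×8.7/((4.1+7.1)(8.7+7.1)) = 20.359 kPa
Final effective stress: σ'_f = σ'_0 + Δσ = 80.653 + 20.359 = 101.01 kPa.
Normally consolidated clay, so the full stress increment lies on the virgin compression line:
S_c = C_c·H/(1+e₀)·log₁₀(σ'_f/σ'_0) = 0.3×6.4/(1+1.08)×log₁₀(101.01/80.653)
    = 0.92308 × 0.097744 = 0.09023 m

S_c ≈ 90.2 mm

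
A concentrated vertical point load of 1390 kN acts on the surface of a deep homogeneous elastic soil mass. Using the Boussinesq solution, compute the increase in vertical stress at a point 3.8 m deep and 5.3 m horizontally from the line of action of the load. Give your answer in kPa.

Δσ_z ≈ 3.09 kPa

Boussinesq vertical stress below a point load on an elastic half-space:
Δσ_z = 3P/(2πz²) · [1 + (r/z)²]^(−5/2)
r/z = 5.3/3.8 = 1.3947; [1+(r/z)²]^(−5/2) = 0.067171.
Δσ_z = 3×1390/(2π×3.8²) × 0.067171 = 45.961 × 0.067171 = 3.087 kPa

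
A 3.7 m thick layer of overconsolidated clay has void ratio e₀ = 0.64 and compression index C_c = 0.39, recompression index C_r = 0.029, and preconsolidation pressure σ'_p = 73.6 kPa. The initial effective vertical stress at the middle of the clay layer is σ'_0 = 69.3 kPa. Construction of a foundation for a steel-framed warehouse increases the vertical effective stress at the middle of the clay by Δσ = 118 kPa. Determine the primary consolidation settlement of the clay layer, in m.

Final effective stress: σ'_f = 69.3 + 118 = 187.3 kPa.
σ'_f = 187.3 > σ'_p = 73.6 kPa, so the stress path crosses the preconsolidation pressure — recompression up to σ'_p, then virgin compression beyond:
S_c = H/(1+e₀)·[C_r·log₁₀(σ'_p/σ'_0) + C_c·log₁₀(σ'_f/σ'_p)]
    = 3.7/1.64 × [0.029×log₁₀(73.6/69.3) + 0.39×log₁₀(187.3/73.6)]
    = 2.2561 × [0.00075819 + 0.15821] = 0.3586 m

S_c ≈ 0.359 m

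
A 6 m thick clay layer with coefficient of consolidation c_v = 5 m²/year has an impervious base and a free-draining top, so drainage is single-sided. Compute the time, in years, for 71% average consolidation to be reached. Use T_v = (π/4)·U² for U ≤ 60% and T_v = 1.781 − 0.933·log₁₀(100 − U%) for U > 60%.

Drainage path length: H_d = H = 6 m (single drainage).
U > 60%: T_v = 1.781 − 0.933·log₁₀(100 − 71) = 0.41658.
t = T_v·H_d²/c_v = 0.41658×6²/5 = 2.999 years.

t ≈ 3 years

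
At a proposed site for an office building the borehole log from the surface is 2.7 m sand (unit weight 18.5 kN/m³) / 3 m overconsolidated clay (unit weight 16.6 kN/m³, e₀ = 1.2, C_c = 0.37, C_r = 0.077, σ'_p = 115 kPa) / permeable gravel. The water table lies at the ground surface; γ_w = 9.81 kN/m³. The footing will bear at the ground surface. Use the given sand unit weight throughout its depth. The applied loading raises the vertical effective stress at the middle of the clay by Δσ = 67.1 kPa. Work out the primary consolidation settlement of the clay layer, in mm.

S_c ≈ 50 mm

Mid-depth of clay below the ground surface: z = 2.7 + 3/2 = 4.2 m.
Total vertical stress at mid-clay: σ_v = 18.5×2.7 + 16.6×1.5 = 74.85 kPa.
Pore pressure: u = 9.81×(4.2 − 0) = 41.202 kPa.
Initial effective stress: σ'_0 = σ_v − u = 74.85 − 41.202 = 33.648 kPa.
Final effective stress: σ'_f = 33.648 + 67.1 = 100.75 kPa.
σ'_f = 100.75 ≤ σ'_p = 115 kPa, so the clay remains overconsolidated and only the recompression index applies:
S_c = C_r·H/(1+e₀)·log₁₀(σ'_f/σ'_0) = 0.077×3/2.2×log₁₀(100.75/33.648)
    = 0.105 × 0.47629 = 0.05001 m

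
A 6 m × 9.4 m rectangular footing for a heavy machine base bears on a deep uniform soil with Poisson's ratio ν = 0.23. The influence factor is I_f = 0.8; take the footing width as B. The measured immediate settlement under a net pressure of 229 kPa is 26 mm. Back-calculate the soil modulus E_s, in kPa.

S_e = q·B·(1−ν²)/E_s · I_f  ⇒  E_s = q·B·(1−ν²)·I_f / S_e.
E_s = 229 × 6 × 0.9471 × 0.8 / 0.026 = 40040 kPa

E_s ≈ 40000 kPa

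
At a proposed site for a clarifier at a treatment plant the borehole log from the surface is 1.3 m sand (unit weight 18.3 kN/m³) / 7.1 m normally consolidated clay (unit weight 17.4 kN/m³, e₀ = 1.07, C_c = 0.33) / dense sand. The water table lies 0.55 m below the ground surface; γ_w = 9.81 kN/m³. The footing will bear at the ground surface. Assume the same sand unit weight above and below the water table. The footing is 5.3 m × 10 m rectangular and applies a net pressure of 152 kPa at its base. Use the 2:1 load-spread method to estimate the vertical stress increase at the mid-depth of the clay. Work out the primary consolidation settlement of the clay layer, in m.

S_c ≈ 0.395 m

Mid-depth of clay below the ground surface: z = 1.3 + 7.1/2 = 4.85 m.
Total vertical stress at mid-clay: σ_v = 18.3×1.3 + 17.4×3.55 = 85.56 kPa.
Pore pressure: u = 9.81×(4.85 − 0.55) = 42.183 kPa.
Initial effective stress: σ'_0 = σ_v − u = 85.56 − 42.183 = 43.377 kPa.
Stress increase at mid-clay by the 2:1 spreading method:
Δσ = qBL/((B+z)(L+z)) = 152×5.3×10/((5.3+4.85)(10+4.85)) = 53.447 kPa
Final effective stress: σ'_f = σ'_0 + Δσ = 43.377 + 53.447 = 96.824 kPa.
Normally consolidated clay, so the full stress increment lies on the virgin compression line:
S_c = C_c·H/(1+e₀)·log₁₀(σ'_f/σ'_0) = 0.33×7.1/(1+1.07)×log₁₀(96.824/43.377)
    = 1.1319 × 0.34872 = 0.3947 m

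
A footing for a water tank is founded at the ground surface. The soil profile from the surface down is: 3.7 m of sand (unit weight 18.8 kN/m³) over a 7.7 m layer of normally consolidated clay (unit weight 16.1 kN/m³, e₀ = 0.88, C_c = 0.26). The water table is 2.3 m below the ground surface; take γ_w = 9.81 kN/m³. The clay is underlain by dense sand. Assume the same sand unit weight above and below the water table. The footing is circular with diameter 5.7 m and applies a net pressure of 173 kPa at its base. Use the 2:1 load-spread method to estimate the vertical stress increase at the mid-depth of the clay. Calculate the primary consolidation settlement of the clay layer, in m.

Mid-depth of clay below the ground surface: z = 3.7 + 7.7/2 = 7.55 m.
Total vertical stress at mid-clay: σ_v = 18.8×3.7 + 16.1×3.85 = 131.55 kPa.
Pore pressure: u = 9.81×(7.55 − 2.3) = 51.503 kPa.
Initial effective stress: σ'_0 = σ_v − u = 131.55 − 51.503 = 80.047 kPa.
Stress increase at mid-clay by the 2:1 spreading method:
Δσ ≈ qD²/(D+z)² = 173×5.7²/(5.7+7.55)² = 32.016 kPa
Final effective stress: σ'_f = σ'_0 + Δσ = 80.047 + 32.016 = 112.06 kPa.
Normally consolidated clay, so the full stress increment lies on the virgin compression line:
S_c = C_c·H/(1+e₀)·log₁₀(σ'_f/σ'_0) = 0.26×7.7/(1+0.88)×log₁₀(112.06/80.047)
    = 1.0649 × 0.14611 = 0.1556 m

S_c ≈ 0.156 m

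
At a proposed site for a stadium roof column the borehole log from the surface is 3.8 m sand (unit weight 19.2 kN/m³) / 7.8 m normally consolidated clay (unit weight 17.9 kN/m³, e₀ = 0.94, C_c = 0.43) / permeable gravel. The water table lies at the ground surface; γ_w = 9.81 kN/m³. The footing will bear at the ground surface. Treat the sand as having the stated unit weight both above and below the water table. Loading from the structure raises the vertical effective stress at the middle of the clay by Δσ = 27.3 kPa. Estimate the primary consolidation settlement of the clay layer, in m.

Mid-depth of clay below the ground surface: z = 3.8 + 7.8/2 = 7.7 m.
Total vertical stress at mid-clay: σ_v = 19.2×3.8 + 17.9×3.9 = 142.77 kPa.
Pore pressure: u = 9.81×(7.7 − 0) = 75.537 kPa.
Initial effective stress: σ'_0 = σ_v − u = 142.77 − 75.537 = 67.233 kPa.
Final effective stress: σ'_f = σ'_0 + Δσ = 67.233 + 27.3 = 94.533 kPa.
Normally consolidated clay, so the full stress increment lies on the virgin compression line:
S_c = C_c·H/(1+e₀)·log₁₀(σ'_f/σ'_0) = 0.43×7.8/(1+0.94)×log₁₀(94.533/67.233)
    = 1.7289 × 0.148 = 0.2559 m

S_c ≈ 0.256 m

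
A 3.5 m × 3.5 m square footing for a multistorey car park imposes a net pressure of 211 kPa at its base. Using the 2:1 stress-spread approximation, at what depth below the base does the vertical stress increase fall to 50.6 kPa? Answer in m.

z ≈ 3.65 m

2:1 spreading — at depth z the loaded area has grown by z in each plan dimension:
qB²/(B+z)² = Δσ_z ⇒ z = B(√(q/Δσ_z) − 1) = 3.5×(√(211/50.6) − 1) = 3.647 m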